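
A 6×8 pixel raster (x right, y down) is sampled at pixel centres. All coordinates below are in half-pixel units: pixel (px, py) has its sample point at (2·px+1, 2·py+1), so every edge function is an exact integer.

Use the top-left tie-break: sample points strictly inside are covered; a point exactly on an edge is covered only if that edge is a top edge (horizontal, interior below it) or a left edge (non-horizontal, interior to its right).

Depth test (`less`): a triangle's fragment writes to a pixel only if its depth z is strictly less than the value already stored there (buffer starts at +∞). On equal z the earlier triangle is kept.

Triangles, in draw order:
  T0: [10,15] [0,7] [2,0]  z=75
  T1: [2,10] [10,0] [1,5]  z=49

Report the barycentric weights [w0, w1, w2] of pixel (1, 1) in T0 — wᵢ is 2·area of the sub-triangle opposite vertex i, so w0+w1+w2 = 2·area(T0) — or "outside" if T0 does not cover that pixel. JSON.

T0:
  2·area = 86
  edge (10, 15)→(0, 7): d=(-10,-8) top-left  bias=+0
  edge (0, 7)→(2, 0): d=(2,-7) top-left  bias=+0
  edge (2, 0)→(10, 15): d=(8,15) right/bottom  bias=-1
    (1,1)@(3, 3): e=[64,13,9] → █
    (2,1)@(5, 3): e=[80,27,-21] → ·
    (0,2)@(1, 5): e=[28,3,55] → █
    (2,2)@(5, 5): e=[60,31,-5] → ·
    (0,3)@(1, 7): e=[8,7,71] → █
    (2,3)@(5, 7): e=[40,35,11] → █
    (3,3)@(7, 7): e=[56,49,-19] → ·
    (0,4)@(1, 9): e=[-12,11,87] → ·
    (1,4)@(3, 9): e=[4,25,57] → █
    (3,4)@(7, 9): e=[36,53,-3] → ·
    (1,5)@(3, 11): e=[-16,29,73] → ·
    (2,5)@(5, 11): e=[0,43,43] → █  [on edge]
  covered (10 px):
    · · · · · ·
    · █ · · · ·
    █ █ · · · ·
    █ █ █ · · ·
    · █ █ · · ·
    · · █ █ · ·
    · · · · · ·
    · · · · · ·
T1:
  2·area = 50  (B↔C swapped to make it positive)
  edge (2, 10)→(1, 5): d=(-1,-5) top-left  bias=+0
  edge (1, 5)→(10, 0): d=(9,-5) top-left  bias=+0
  edge (10, 0)→(2, 10): d=(-8,10) right/bottom  bias=-1
    (4,0)@(9, 1): e=[44,4,2] → █
    (5,0)@(11, 1): e=[54,14,-18] → ·
    (2,1)@(5, 3): e=[22,2,26] → █
    (3,1)@(7, 3): e=[32,12,6] → █
    (4,1)@(9, 3): e=[42,22,-14] → ·
    (0,2)@(1, 5): e=[0,0,50] → █  [on edge]
    (1,2)@(3, 5): e=[10,10,30] → █
    (3,2)@(7, 5): e=[30,30,-10] → ·
    (0,3)@(1, 7): e=[-2,18,34] → ·
    (1,3)@(3, 7): e=[8,28,14] → █
    (2,3)@(5, 7): e=[18,38,-6] → ·
    (1,4)@(3, 9): e=[6,46,-2] → ·
    (1,7)@(3, 15): e=[0,100,-50] → ·  [on edge]
  covered (7 px):
    · · · · █ ·
    · · █ █ · ·
    █ █ █ · · ·
    · █ · · · ·
    · · · · · ·
    · · · · · ·
    · · · · · ·
    · · · · · ·

Answer: [13,9,64]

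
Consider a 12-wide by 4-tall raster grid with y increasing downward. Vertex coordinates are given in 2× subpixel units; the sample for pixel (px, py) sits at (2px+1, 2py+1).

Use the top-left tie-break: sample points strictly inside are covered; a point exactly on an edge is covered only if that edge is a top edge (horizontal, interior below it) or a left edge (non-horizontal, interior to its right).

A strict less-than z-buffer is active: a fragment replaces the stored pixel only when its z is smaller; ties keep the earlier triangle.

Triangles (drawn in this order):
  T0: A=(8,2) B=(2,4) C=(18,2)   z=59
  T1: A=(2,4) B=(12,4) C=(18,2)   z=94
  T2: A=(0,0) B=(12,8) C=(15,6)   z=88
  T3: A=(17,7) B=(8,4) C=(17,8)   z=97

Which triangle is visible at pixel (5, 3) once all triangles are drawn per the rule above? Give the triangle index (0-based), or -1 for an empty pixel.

T0:
  2·area = 20  (B↔C swapped to make it positive)
  edge (8, 2)→(18, 2): d=(10,0) top-left  bias=+0
  edge (18, 2)→(2, 4): d=(-16,2) right/bottom  bias=-1
  edge (2, 4)→(8, 2): d=(6,-2) top-left  bias=+0
    (5,0)@(11, 1): e=[-10,30,0] → .  [on edge]
    (2,1)@(5, 3): e=[10,10,0] → X  [on edge]
    (3,1)@(7, 3): e=[10,6,4] → X
    (4,1)@(9, 3): e=[10,2,8] → X
    (5,1)@(11, 3): e=[10,-2,12] → .
    (2,2)@(5, 5): e=[30,-22,12] → .
    (3,2)@(7, 5): e=[30,-26,16] → .
    (4,2)@(9, 5): e=[30,-30,20] → .
  covered (3 px):
    . . . . . . . . . . . .
    . . X X X . . . . . . .
    . . . . . . . . . . . .
    . . . . . . . . . . . .
T1:
  2·area = 20  (B↔C swapped to make it positive)
  edge (2, 4)→(18, 2): d=(16,-2) top-left  bias=+0
  edge (18, 2)→(12, 4): d=(-6,2) right/bottom  bias=-1
  edge (12, 4)→(2, 4): d=(-10,0) right/bottom  bias=-1
    (10,0)@(21, 1): e=[-10,0,30] → .  [on edge]
    (5,1)@(11, 3): e=[2,8,10] → X
    (6,1)@(13, 3): e=[6,4,10] → X
    (7,1)@(15, 3): e=[10,0,10] → .  [on edge]
    (4,2)@(9, 5): e=[30,0,-10] → .  [on edge]
    (5,2)@(11, 5): e=[34,-4,-10] → .
    (6,2)@(13, 5): e=[38,-8,-10] → .
    (1,3)@(3, 7): e=[50,0,-30] → .  [on edge]
  covered (2 px):
    . . . . . . . . . . . .
    . . . . . X X . . . . .
    . . . . . . . . . . . .
    . . . . . . . . . . . .
T2:
  2·area = 48  (B↔C swapped to make it positive)
  edge (0, 0)→(15, 6): d=(15,6) right/bottom  bias=-1
  edge (15, 6)→(12, 8): d=(-3,2) right/bottom  bias=-1
  edge (12, 8)→(0, 0): d=(-12,-8) top-left  bias=+0
    (2,1)@(5, 3): e=[15,29,4] → X
    (3,1)@(7, 3): e=[3,25,20] → X
    (4,1)@(9, 3): e=[-9,21,36] → .
    (2,2)@(5, 5): e=[45,23,-20] → .
    (3,2)@(7, 5): e=[33,19,-4] → .
    (4,2)@(9, 5): e=[21,15,12] → X
    (5,2)@(11, 5): e=[9,11,28] → X
    (6,2)@(13, 5): e=[-3,7,44] → .
    (4,3)@(9, 7): e=[51,9,-12] → .
    (5,3)@(11, 7): e=[39,5,4] → X
    (6,3)@(13, 7): e=[27,1,20] → X
    (7,3)@(15, 7): e=[15,-3,36] → .
  covered (6 px):
    . . . . . . . . . . . .
    . . X X . . . . . . . .
    . . . . X X . . . . . .
    . . . . . X X . . . . .
T3:
  2·area = 9  (B↔C swapped to make it positive)
  edge (17, 7)→(17, 8): d=(0,1) right/bottom  bias=-1
  edge (17, 8)→(8, 4): d=(-9,-4) top-left  bias=+0
  edge (8, 4)→(17, 7): d=(9,3) right/bottom  bias=-1
    (8,0)@(17, 1): e=[0,63,-54] → .  [on edge]
    (2,1)@(5, 3): e=[12,-3,0] → .  [on edge]
    (8,1)@(17, 3): e=[0,45,-36] → .  [on edge]
    (5,2)@(11, 5): e=[6,3,0] → .  [on edge]
    (8,2)@(17, 5): e=[0,27,-18] → .  [on edge]
    (7,3)@(15, 7): e=[2,1,6] → X
    (8,3)@(17, 7): e=[0,9,0] → .  [on edge]
  covered (1 px):
    . . . . . . . . . . . .
    . . . . . . . . . . . .
    . . . . . . . . . . . .
    . . . . . . . X . . . .

Z-buffer (winner per pixel, '.' = empty):
  . . . . . . . . . . . .
  . . 0 0 0 1 1 . . . . .
  . . . . 2 2 . . . . . .
  . . . . . 2 2 3 . . . .

Answer: 2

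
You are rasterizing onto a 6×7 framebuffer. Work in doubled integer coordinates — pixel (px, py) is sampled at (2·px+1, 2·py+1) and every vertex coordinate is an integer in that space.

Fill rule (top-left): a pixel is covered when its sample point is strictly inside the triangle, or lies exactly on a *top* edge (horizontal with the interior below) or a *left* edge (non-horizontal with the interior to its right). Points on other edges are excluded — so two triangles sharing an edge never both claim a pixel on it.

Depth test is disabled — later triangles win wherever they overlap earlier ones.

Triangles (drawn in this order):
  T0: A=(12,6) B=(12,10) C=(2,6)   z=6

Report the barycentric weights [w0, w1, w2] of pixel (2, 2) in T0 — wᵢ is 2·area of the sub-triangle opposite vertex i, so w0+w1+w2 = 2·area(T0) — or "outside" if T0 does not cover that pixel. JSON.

T0:
  2·area = 40
  edge (12, 6)→(12, 10): d=(0,4) right/bottom  bias=-1
  edge (12, 10)→(2, 6): d=(-10,-4) top-left  bias=+0
  edge (2, 6)→(12, 6): d=(10,0) top-left  bias=+0
    (2,3)@(5, 7): e=[28,2,10] → █
    (3,3)@(7, 7): e=[20,10,10] → █
    (4,3)@(9, 7): e=[12,18,10] → █
    (5,3)@(11, 7): e=[4,26,10] → █
    (2,4)@(5, 9): e=[28,-18,30] → ·
    (3,4)@(7, 9): e=[20,-10,30] → ·
    (4,4)@(9, 9): e=[12,-2,30] → ·
    (5,4)@(11, 9): e=[4,6,30] → █
    (5,5)@(11, 11): e=[4,-14,50] → ·
  covered (5 px):
    · · · · · ·
    · · · · · ·
    · · · · · ·
    · · █ █ █ █
    · · · · · █
    · · · · · ·
    · · · · · ·

Answer: "outside"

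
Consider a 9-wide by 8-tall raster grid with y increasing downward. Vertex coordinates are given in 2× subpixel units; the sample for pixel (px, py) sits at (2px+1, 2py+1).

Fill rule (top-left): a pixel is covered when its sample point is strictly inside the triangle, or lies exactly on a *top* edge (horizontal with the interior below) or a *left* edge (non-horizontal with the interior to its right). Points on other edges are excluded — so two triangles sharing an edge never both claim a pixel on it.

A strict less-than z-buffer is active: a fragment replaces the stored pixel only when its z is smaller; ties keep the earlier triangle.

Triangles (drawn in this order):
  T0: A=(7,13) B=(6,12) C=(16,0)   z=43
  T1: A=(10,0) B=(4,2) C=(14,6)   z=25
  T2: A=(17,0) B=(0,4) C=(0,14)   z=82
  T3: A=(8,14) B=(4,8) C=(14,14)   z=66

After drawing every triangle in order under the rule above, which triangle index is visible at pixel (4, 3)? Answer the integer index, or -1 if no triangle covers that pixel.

T0:
  2·area = 22
  edge (7, 13)→(6, 12): d=(-1,-1) top-left  bias=+0
  edge (6, 12)→(16, 0): d=(10,-12) top-left  bias=+0
  edge (16, 0)→(7, 13): d=(-9,13) right/bottom  bias=-1
    (0,3)@(1, 7): e=[0,-110,132] → .  [on edge]
    (5,3)@(11, 7): e=[10,10,2] → X
    (6,3)@(13, 7): e=[12,34,-24] → .
    (1,4)@(3, 9): e=[0,-66,88] → .  [on edge]
    (4,4)@(9, 9): e=[6,6,10] → X
    (5,4)@(11, 9): e=[8,30,-16] → .
    (2,5)@(5, 11): e=[0,-22,44] → .  [on edge]
    (3,5)@(7, 11): e=[2,2,18] → X
    (4,5)@(9, 11): e=[4,26,-8] → .
    (3,6)@(7, 13): e=[0,22,0] → .  [on edge]
    (4,7)@(9, 15): e=[0,66,-44] → .  [on edge]
  covered (3 px):
    . . . . . . . . .
    . . . . . . . . .
    . . . . . . . . .
    . . . . . X . . .
    . . . . X . . . .
    . . . X . . . . .
    . . . . . . . . .
    . . . . . . . . .
T1:
  2·area = 44  (B↔C swapped to make it positive)
  edge (10, 0)→(14, 6): d=(4,6) right/bottom  bias=-1
  edge (14, 6)→(4, 2): d=(-10,-4) top-left  bias=+0
  edge (4, 2)→(10, 0): d=(6,-2) top-left  bias=+0
    (3,0)@(7, 1): e=[22,22,0] → X  [on edge]
    (4,0)@(9, 1): e=[10,30,4] → X
    (5,0)@(11, 1): e=[-2,38,8] → .
    (0,1)@(1, 3): e=[66,-22,0] → .  [on edge]
    (3,1)@(7, 3): e=[30,2,12] → X
    (5,1)@(11, 3): e=[6,18,20] → X
    (6,1)@(13, 3): e=[-6,26,24] → .
    (3,2)@(7, 5): e=[38,-18,24] → .
    (4,2)@(9, 5): e=[26,-10,28] → .
    (5,2)@(11, 5): e=[14,-2,32] → .
    (6,2)@(13, 5): e=[2,6,36] → X
    (7,2)@(15, 5): e=[-10,14,40] → .
  covered (6 px):
    . . . X X . . . .
    . . . X X X . . .
    . . . . . . X . .
    . . . . . . . . .
    . . . . . . . . .
    . . . . . . . . .
    . . . . . . . . .
    . . . . . . . . .
T2:
  2·area = 170  (B↔C swapped to make it positive)
  edge (17, 0)→(0, 14): d=(-17,14) right/bottom  bias=-1
  edge (0, 14)→(0, 4): d=(0,-10) top-left  bias=+0
  edge (0, 4)→(17, 0): d=(17,-4) top-left  bias=+0
    (6,0)@(13, 1): e=[39,130,1] → X
    (7,0)@(15, 1): e=[11,150,9] → X
    (8,0)@(17, 1): e=[-17,170,17] → .
    (2,1)@(5, 3): e=[117,50,3] → X
    (3,1)@(7, 3): e=[89,70,11] → X
    (4,1)@(9, 3): e=[61,90,19] → X
    (5,1)@(11, 3): e=[33,110,27] → X
    (7,1)@(15, 3): e=[-23,150,43] → .
    (0,2)@(1, 5): e=[139,10,21] → X
    (1,2)@(3, 5): e=[111,30,29] → X
    (5,2)@(11, 5): e=[-1,110,61] → .
    (6,2)@(13, 5): e=[-29,130,69] → .
  covered (22 px):
    . . . . . . X X .
    . . X X X X X . .
    X X X X X . . . .
    X X X X . . . . .
    X X X . . . . . .
    X X . . . . . . .
    X . . . . . . . .
    . . . . . . . . .
T3:
  2·area = 36
  edge (8, 14)→(4, 8): d=(-4,-6) top-left  bias=+0
  edge (4, 8)→(14, 14): d=(10,6) right/bottom  bias=-1
  edge (14, 14)→(8, 14): d=(-6,0) right/bottom  bias=-1
    (2,4)@(5, 9): e=[2,4,30] → X
    (3,4)@(7, 9): e=[14,-8,30] → .
    (2,5)@(5, 11): e=[-6,24,18] → .
    (3,5)@(7, 11): e=[6,12,18] → X
    (4,5)@(9, 11): e=[18,0,18] → .  [on edge]
    (3,6)@(7, 13): e=[-2,32,6] → .
    (4,6)@(9, 13): e=[10,20,6] → X
    (5,6)@(11, 13): e=[22,8,6] → X
    (6,6)@(13, 13): e=[34,-4,6] → .
    (4,7)@(9, 15): e=[2,40,-6] → .
    (5,7)@(11, 15): e=[14,28,-6] → .
  covered (4 px):
    . . . . . . . . .
    . . . . . . . . .
    . . . . . . . . .
    . . . . . . . . .
    . . X . . . . . .
    . . . X . . . . .
    . . . . X X . . .
    . . . . . . . . .

Z-buffer (winner per pixel, '.' = empty):
  . . . 1 1 . 2 2 .
  . . 2 1 1 1 2 . .
  2 2 2 2 2 . 1 . .
  2 2 2 2 . 0 . . .
  2 2 3 . 0 . . . .
  2 2 . 0 . . . . .
  2 . . . 3 3 . . .
  . . . . . . . . .

Final: -1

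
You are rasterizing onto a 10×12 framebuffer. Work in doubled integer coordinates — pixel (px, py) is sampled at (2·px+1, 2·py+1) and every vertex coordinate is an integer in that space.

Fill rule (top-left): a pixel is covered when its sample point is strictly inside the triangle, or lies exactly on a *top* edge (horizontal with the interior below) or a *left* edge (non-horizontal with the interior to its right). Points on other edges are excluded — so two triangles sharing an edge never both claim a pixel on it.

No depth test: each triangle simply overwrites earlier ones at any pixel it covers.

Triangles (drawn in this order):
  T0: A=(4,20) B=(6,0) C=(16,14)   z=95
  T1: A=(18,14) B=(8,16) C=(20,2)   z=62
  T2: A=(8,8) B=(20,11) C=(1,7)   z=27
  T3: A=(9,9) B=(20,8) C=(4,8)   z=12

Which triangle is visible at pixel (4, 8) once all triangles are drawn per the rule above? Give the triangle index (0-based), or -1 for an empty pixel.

T0:
  2·area = 228
  edge (4, 20)→(6, 0): d=(2,-20) top-left  bias=+0
  edge (6, 0)→(16, 14): d=(10,14) right/bottom  bias=-1
  edge (16, 14)→(4, 20): d=(-12,6) right/bottom  bias=-1
    (3,1)@(7, 3): e=[26,16,186] → #
    (4,1)@(9, 3): e=[66,-12,174] → ·
    (3,2)@(7, 5): e=[30,36,162] → #
    (4,2)@(9, 5): e=[70,8,150] → #
    (5,2)@(11, 5): e=[110,-20,138] → ·
    (3,3)@(7, 7): e=[34,56,138] → #
    (5,3)@(11, 7): e=[114,0,114] → ·  [on edge]
    (3,4)@(7, 9): e=[38,76,114] → #
    (5,4)@(11, 9): e=[118,20,90] → #
    (6,4)@(13, 9): e=[158,-8,78] → ·
    (2,5)@(5, 11): e=[2,124,102] → #
    (6,5)@(13, 11): e=[162,12,54] → #
  covered (28 px):
    · · · · · · · · · ·
    · · · # · · · · · ·
    · · · # # · · · · ·
    · · · # # · · · · ·
    · · · # # # · · · ·
    · · # # # # # · · ·
    · · # # # # # # · ·
    · · # # # # # · · ·
    · · # # # · · · · ·
    · · # · · · · · · ·
    · · · · · · · · · ·
    · · · · · · · · · ·
T1:
  2·area = 116
  edge (18, 14)→(8, 16): d=(-10,2) right/bottom  bias=-1
  edge (8, 16)→(20, 2): d=(12,-14) top-left  bias=+0
  edge (20, 2)→(18, 14): d=(-2,12) right/bottom  bias=-1
    (9,2)@(19, 5): e=[88,22,6] → #
    (8,3)@(17, 7): e=[72,18,26] → #
    (7,4)@(15, 9): e=[56,14,46] → #
    (9,4)@(19, 9): e=[48,70,-2] → ·
    (6,5)@(13, 11): e=[40,10,66] → #
    (9,5)@(19, 11): e=[28,94,-6] → ·
    (5,6)@(11, 13): e=[24,6,86] → #
    (9,6)@(19, 13): e=[8,118,-10] → ·
    (4,7)@(9, 15): e=[8,2,106] → #
    (6,7)@(13, 15): e=[0,58,58] → ·  [on edge]
    (7,7)@(15, 15): e=[-4,86,34] → ·
    (8,7)@(17, 15): e=[-8,114,10] → ·
    (1,8)@(3, 17): e=[0,-58,174] → ·  [on edge]
  covered (14 px):
    · · · · · · · · · ·
    · · · · · · · · · ·
    · · · · · · · · · #
    · · · · · · · · # #
    · · · · · · · # # ·
    · · · · · · # # # ·
    · · · · · # # # # ·
    · · · · # # · · · ·
    · · · · · · · · · ·
    · · · · · · · · · ·
    · · · · · · · · · ·
    · · · · · · · · · ·
T2:
  2·area = 9
  edge (8, 8)→(20, 11): d=(12,3) right/bottom  bias=-1
  edge (20, 11)→(1, 7): d=(-19,-4) top-left  bias=+0
  edge (1, 7)→(8, 8): d=(7,1) right/bottom  bias=-1
    (0,3)@(1, 7): e=[9,0,0] → ·  [on edge]
    (5,4)@(11, 9): e=[3,2,4] → #
    (6,4)@(13, 9): e=[-3,10,2] → ·
    (7,4)@(15, 9): e=[-9,18,0] → ·  [on edge]
    (5,5)@(11, 11): e=[27,-36,18] → ·
  covered (1 px):
    · · · · · · · · · ·
    · · · · · · · · · ·
    · · · · · · · · · ·
    · · · · · · · · · ·
    · · · · · # · · · ·
    · · · · · · · · · ·
    · · · · · · · · · ·
    · · · · · · · · · ·
    · · · · · · · · · ·
    · · · · · · · · · ·
    · · · · · · · · · ·
    · · · · · · · · · ·
T3:
  2·area = 16  (B↔C swapped to make it positive)
  edge (9, 9)→(4, 8): d=(-5,-1) top-left  bias=+0
  edge (4, 8)→(20, 8): d=(16,0) top-left  bias=+0
  edge (20, 8)→(9, 9): d=(-11,1) right/bottom  bias=-1
    (4,4)@(9, 9): e=[0,16,0] → ·  [on edge]
    (9,5)@(19, 11): e=[0,48,-32] → ·  [on edge]
  covered (0 px):
    · · · · · · · · · ·
    · · · · · · · · · ·
    · · · · · · · · · ·
    · · · · · · · · · ·
    · · · · · · · · · ·
    · · · · · · · · · ·
    · · · · · · · · · ·
    · · · · · · · · · ·
    · · · · · · · · · ·
    · · · · · · · · · ·
    · · · · · · · · · ·
    · · · · · · · · · ·

Z-buffer (winner per pixel, '.' = empty):
  . . . . . . . . . .
  . . . 0 . . . . . .
  . . . 0 0 . . . . 1
  . . . 0 0 . . . 1 1
  . . . 0 0 2 . 1 1 .
  . . 0 0 0 0 1 1 1 .
  . . 0 0 0 1 1 1 1 .
  . . 0 0 1 1 0 . . .
  . . 0 0 0 . . . . .
  . . 0 . . . . . . .
  . . . . . . . . . .
  . . . . . . . . . .

Result: 0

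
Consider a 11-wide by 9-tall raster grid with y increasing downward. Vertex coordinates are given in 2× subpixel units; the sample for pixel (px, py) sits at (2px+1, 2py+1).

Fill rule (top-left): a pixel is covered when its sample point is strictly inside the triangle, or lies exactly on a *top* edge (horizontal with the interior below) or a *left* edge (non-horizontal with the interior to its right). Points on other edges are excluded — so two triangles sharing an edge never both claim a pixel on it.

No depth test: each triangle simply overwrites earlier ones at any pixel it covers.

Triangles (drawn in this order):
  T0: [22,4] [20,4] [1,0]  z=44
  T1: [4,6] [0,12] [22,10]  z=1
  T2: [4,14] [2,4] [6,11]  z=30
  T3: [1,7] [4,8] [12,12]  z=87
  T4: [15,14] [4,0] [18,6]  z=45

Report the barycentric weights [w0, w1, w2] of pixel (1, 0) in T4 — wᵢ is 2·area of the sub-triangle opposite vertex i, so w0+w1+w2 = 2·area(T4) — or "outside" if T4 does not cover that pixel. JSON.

T0:
  2·area = 8
  edge (22, 4)→(20, 4): d=(-2,0) right/bottom  bias=-1
  edge (20, 4)→(1, 0): d=(-19,-4) top-left  bias=+0
  edge (1, 0)→(22, 4): d=(21,4) right/bottom  bias=-1
  covered (0 px):
    · · · · · · · · · · ·
    · · · · · · · · · · ·
    · · · · · · · · · · ·
    · · · · · · · · · · ·
    · · · · · · · · · · ·
    · · · · · · · · · · ·
    · · · · · · · · · · ·
    · · · · · · · · · · ·
    · · · · · · · · · · ·
T1:
  2·area = 124  (B↔C swapped to make it positive)
  edge (4, 6)→(22, 10): d=(18,4) right/bottom  bias=-1
  edge (22, 10)→(0, 12): d=(-22,2) right/bottom  bias=-1
  edge (0, 12)→(4, 6): d=(4,-6) top-left  bias=+0
    (2,3)@(5, 7): e=[14,100,10] → █
    (3,3)@(7, 7): e=[6,96,22] → █
    (4,3)@(9, 7): e=[-2,92,34] → ·
    (1,4)@(3, 9): e=[58,60,6] → █
    (4,4)@(9, 9): e=[34,48,42] → █
    (5,4)@(11, 9): e=[26,44,54] → █
    (6,4)@(13, 9): e=[18,40,66] → █
    (7,4)@(15, 9): e=[10,36,78] → █
    (8,4)@(17, 9): e=[2,32,90] → █
    (9,4)@(19, 9): e=[-6,28,102] → ·
    (0,5)@(1, 11): e=[102,20,2] → █
    (5,5)@(11, 11): e=[62,0,62] → ·  [on edge]
  covered (15 px):
    · · · · · · · · · · ·
    · · · · · · · · · · ·
    · · · · · · · · · · ·
    · · █ █ · · · · · · ·
    · █ █ █ █ █ █ █ █ · ·
    █ █ █ █ █ · · · · · ·
    · · · · · · · · · · ·
    · · · · · · · · · · ·
    · · · · · · · · · · ·
T2:
  2·area = 26
  edge (4, 14)→(2, 4): d=(-2,-10) top-left  bias=+0
  edge (2, 4)→(6, 11): d=(4,7) right/bottom  bias=-1
  edge (6, 11)→(4, 14): d=(-2,3) right/bottom  bias=-1
    (1,3)@(3, 7): e=[4,5,17] → █
    (2,3)@(5, 7): e=[24,-9,11] → ·
    (1,4)@(3, 9): e=[0,13,13] → █  [on edge]
    (2,4)@(5, 9): e=[20,-1,7] → ·
    (1,5)@(3, 11): e=[-4,21,9] → ·
    (2,5)@(5, 11): e=[16,7,3] → █
    (3,5)@(7, 11): e=[36,-7,-3] → ·
    (2,6)@(5, 13): e=[12,15,-1] → ·
  covered (3 px):
    · · · · · · · · · · ·
    · · · · · · · · · · ·
    · · · · · · · · · · ·
    · █ · · · · · · · · ·
    · █ · · · · · · · · ·
    · · █ · · · · · · · ·
    · · · · · · · · · · ·
    · · · · · · · · · · ·
    · · · · · · · · · · ·
T3:
  2·area = 4
  edge (1, 7)→(4, 8): d=(3,1) right/bottom  bias=-1
  edge (4, 8)→(12, 12): d=(8,4) right/bottom  bias=-1
  edge (12, 12)→(1, 7): d=(-11,-5) top-left  bias=+0
    (0,3)@(1, 7): e=[0,4,0] → ·  [on edge]
    (3,4)@(7, 9): e=[0,-4,8] → ·  [on edge]
    (6,5)@(13, 11): e=[0,-12,16] → ·  [on edge]
    (9,6)@(19, 13): e=[0,-20,24] → ·  [on edge]
  covered (0 px):
    · · · · · · · · · · ·
    · · · · · · · · · · ·
    · · · · · · · · · · ·
    · · · · · · · · · · ·
    · · · · · · · · · · ·
    · · · · · · · · · · ·
    · · · · · · · · · · ·
    · · · · · · · · · · ·
    · · · · · · · · · · ·
T4:
  2·area = 130
  edge (15, 14)→(4, 0): d=(-11,-14) top-left  bias=+0
  edge (4, 0)→(18, 6): d=(14,6) right/bottom  bias=-1
  edge (18, 6)→(15, 14): d=(-3,8) right/bottom  bias=-1
    (2,0)@(5, 1): e=[3,8,119] → █
    (3,0)@(7, 1): e=[31,-4,103] → ·
    (2,1)@(5, 3): e=[-19,36,113] → ·
    (3,1)@(7, 3): e=[9,24,97] → █
    (4,1)@(9, 3): e=[37,12,81] → █
    (5,1)@(11, 3): e=[65,0,65] → ·  [on edge]
    (3,2)@(7, 5): e=[-13,52,91] → ·
    (4,2)@(9, 5): e=[15,40,75] → █
    (5,2)@(11, 5): e=[43,28,59] → █
    (6,2)@(13, 5): e=[71,16,43] → █
    (7,2)@(15, 5): e=[99,4,27] → █
    (8,2)@(17, 5): e=[127,-8,11] → ·
  covered (16 px):
    · · █ · · · · · · · ·
    · · · █ █ · · · · · ·
    · · · · █ █ █ █ · · ·
    · · · · · █ █ █ █ · ·
    · · · · · · █ █ · · ·
    · · · · · · █ █ · · ·
    · · · · · · · █ · · ·
    · · · · · · · · · · ·
    · · · · · · · · · · ·

Final: "outside"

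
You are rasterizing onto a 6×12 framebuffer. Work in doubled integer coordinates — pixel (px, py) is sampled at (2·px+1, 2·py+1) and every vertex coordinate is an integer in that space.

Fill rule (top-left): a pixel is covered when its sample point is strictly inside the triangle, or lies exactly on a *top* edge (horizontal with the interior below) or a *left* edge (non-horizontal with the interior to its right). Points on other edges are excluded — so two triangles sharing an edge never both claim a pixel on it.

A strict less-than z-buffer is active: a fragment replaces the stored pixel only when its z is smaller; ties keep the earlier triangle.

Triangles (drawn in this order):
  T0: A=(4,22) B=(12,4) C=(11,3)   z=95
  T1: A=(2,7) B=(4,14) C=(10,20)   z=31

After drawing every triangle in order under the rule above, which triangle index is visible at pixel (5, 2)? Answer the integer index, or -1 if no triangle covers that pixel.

T0:
  2·area = 26  (B↔C swapped to make it positive)
  edge (4, 22)→(11, 3): d=(7,-19) top-left  bias=+0
  edge (11, 3)→(12, 4): d=(1,1) right/bottom  bias=-1
  edge (12, 4)→(4, 22): d=(-8,18) right/bottom  bias=-1
    (4,0)@(9, 1): e=[-52,0,78] → ·  [on edge]
    (5,1)@(11, 3): e=[0,0,26] → ·  [on edge]
    (5,2)@(11, 5): e=[14,2,10] → #
    (5,3)@(11, 7): e=[28,4,-6] → ·
    (4,4)@(9, 9): e=[4,8,14] → #
    (5,4)@(11, 9): e=[42,6,-22] → ·
    (4,5)@(9, 11): e=[18,10,-2] → ·
    (3,7)@(7, 15): e=[8,16,2] → #
    (4,7)@(9, 15): e=[46,14,-34] → ·
    (3,8)@(7, 17): e=[22,18,-14] → ·
  covered (3 px):
    · · · · · ·
    · · · · · ·
    · · · · · #
    · · · · · ·
    · · · · # ·
    · · · · · ·
    · · · · · ·
    · · · # · ·
    · · · · · ·
    · · · · · ·
    · · · · · ·
    · · · · · ·
T1:
  2·area = 30  (B↔C swapped to make it positive)
  edge (2, 7)→(10, 20): d=(8,13) right/bottom  bias=-1
  edge (10, 20)→(4, 14): d=(-6,-6) top-left  bias=+0
  edge (4, 14)→(2, 7): d=(-2,-7) top-left  bias=+0
    (1,4)@(3, 9): e=[3,24,3] → #
    (2,4)@(5, 9): e=[-23,36,17] → ·
    (0,5)@(1, 11): e=[45,0,-15] → ·  [on edge]
    (1,5)@(3, 11): e=[19,12,-1] → ·
    (1,6)@(3, 13): e=[35,0,-5] → ·  [on edge]
    (2,6)@(5, 13): e=[9,12,9] → #
    (3,6)@(7, 13): e=[-17,24,23] → ·
    (2,7)@(5, 15): e=[25,0,5] → #  [on edge]
    (3,7)@(7, 15): e=[-1,12,19] → ·
    (2,8)@(5, 17): e=[41,-12,1] → ·
    (3,8)@(7, 17): e=[15,0,15] → #  [on edge]
    (4,8)@(9, 17): e=[-11,12,29] → ·
    (4,9)@(9, 19): e=[5,0,25] → #  [on edge]
    (5,10)@(11, 21): e=[-5,0,35] → ·  [on edge]
  covered (5 px):
    · · · · · ·
    · · · · · ·
    · · · · · ·
    · · · · · ·
    · # · · · ·
    · · · · · ·
    · · # · · ·
    · · # · · ·
    · · · # · ·
    · · · · # ·
    · · · · · ·
    · · · · · ·

Z-buffer (winner per pixel, '.' = empty):
  . . . . . .
  . . . . . .
  . . . . . 0
  . . . . . .
  . 1 . . 0 .
  . . . . . .
  . . 1 . . .
  . . 1 0 . .
  . . . 1 . .
  . . . . 1 .
  . . . . . .
  . . . . . .

Result: 0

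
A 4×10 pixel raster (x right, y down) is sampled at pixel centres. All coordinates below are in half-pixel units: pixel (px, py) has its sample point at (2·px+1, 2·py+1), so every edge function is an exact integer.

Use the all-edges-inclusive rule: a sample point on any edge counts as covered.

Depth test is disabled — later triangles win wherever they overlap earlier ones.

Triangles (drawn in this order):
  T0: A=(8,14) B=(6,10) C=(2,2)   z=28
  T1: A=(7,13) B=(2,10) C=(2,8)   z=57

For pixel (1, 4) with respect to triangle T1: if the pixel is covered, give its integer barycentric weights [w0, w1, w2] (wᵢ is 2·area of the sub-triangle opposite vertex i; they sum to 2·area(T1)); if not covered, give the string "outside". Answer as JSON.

T0:
  degenerate (2·area = 0) — covers nothing
T1:
  2·area = 10
  edge (7, 13)→(2, 10): d=(-5,-3) inclusive
  edge (2, 10)→(2, 8): d=(0,-2) inclusive
  edge (2, 8)→(7, 13): d=(5,5) inclusive
    (0,3)@(1, 7): e=[12,-2,0] → ·  [on edge]
    (1,4)@(3, 9): e=[8,2,0] → #  [on edge]
    (2,4)@(5, 9): e=[14,6,-10] → ·
    (1,5)@(3, 11): e=[-2,2,10] → ·
    (2,5)@(5, 11): e=[4,6,0] → #  [on edge]
    (3,5)@(7, 11): e=[10,10,-10] → ·
    (2,6)@(5, 13): e=[-6,6,10] → ·
    (3,6)@(7, 13): e=[0,10,0] → #  [on edge]
    (3,7)@(7, 15): e=[-10,10,10] → ·
  covered (3 px):
    · · · ·
    · · · ·
    · · · ·
    · · · ·
    · # · ·
    · · # ·
    · · · #
    · · · ·
    · · · ·
    · · · ·

Answer: [2,0,8]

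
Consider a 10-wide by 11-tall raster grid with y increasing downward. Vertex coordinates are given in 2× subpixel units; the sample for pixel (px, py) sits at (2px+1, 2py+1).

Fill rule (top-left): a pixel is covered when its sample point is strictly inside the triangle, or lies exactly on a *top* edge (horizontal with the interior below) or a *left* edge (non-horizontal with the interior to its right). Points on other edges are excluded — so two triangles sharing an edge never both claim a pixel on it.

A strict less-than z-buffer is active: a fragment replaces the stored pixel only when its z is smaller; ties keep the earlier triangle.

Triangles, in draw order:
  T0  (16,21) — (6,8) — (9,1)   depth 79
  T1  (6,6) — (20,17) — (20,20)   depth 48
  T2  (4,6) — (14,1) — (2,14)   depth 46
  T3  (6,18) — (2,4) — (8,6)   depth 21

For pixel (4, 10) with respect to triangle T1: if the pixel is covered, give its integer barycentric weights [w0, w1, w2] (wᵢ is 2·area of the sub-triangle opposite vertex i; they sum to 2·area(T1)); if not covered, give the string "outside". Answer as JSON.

T0:
  2·area = 109
  edge (16, 21)→(6, 8): d=(-10,-13) top-left  bias=+0
  edge (6, 8)→(9, 1): d=(3,-7) top-left  bias=+0
  edge (9, 1)→(16, 21): d=(7,20) right/bottom  bias=-1
    (4,0)@(9, 1): e=[109,0,0] → .  [on edge]
    (4,1)@(9, 3): e=[89,6,14] → X
    (5,1)@(11, 3): e=[115,20,-26] → .
    (4,2)@(9, 5): e=[69,12,28] → X
    (5,2)@(11, 5): e=[95,26,-12] → .
    (3,3)@(7, 7): e=[23,4,82] → X
    (5,3)@(11, 7): e=[75,32,2] → X
    (6,3)@(13, 7): e=[101,46,-38] → .
    (3,4)@(7, 9): e=[3,10,96] → X
    (6,4)@(13, 9): e=[81,52,-24] → .
    (3,5)@(7, 11): e=[-17,16,110] → .
    (4,5)@(9, 11): e=[9,30,70] → X
    (1,7)@(3, 15): e=[-109,0,218] → .  [on edge]
  covered (15 px):
    . . . . . . . . . .
    . . . . X . . . . .
    . . . . X . . . . .
    . . . X X X . . . .
    . . . X X X . . . .
    . . . . X X . . . .
    . . . . . X X . . .
    . . . . . . X . . .
    . . . . . . X . . .
    . . . . . . . X . .
    . . . . . . . . . .
T1:
  2·area = 42
  edge (6, 6)→(20, 17): d=(14,11) right/bottom  bias=-1
  edge (20, 17)→(20, 20): d=(0,3) right/bottom  bias=-1
  edge (20, 20)→(6, 6): d=(-14,-14) top-left  bias=+0
    (0,0)@(1, 1): e=[-15,57,0] → .  [on edge]
    (1,1)@(3, 3): e=[-9,51,0] → .  [on edge]
    (2,2)@(5, 5): e=[-3,45,0] → .  [on edge]
    (3,3)@(7, 7): e=[3,39,0] → X  [on edge]
    (4,3)@(9, 7): e=[-19,33,28] → .
    (3,4)@(7, 9): e=[31,39,-28] → .
    (4,4)@(9, 9): e=[9,33,0] → X  [on edge]
    (5,4)@(11, 9): e=[-13,27,28] → .
    (4,5)@(9, 11): e=[37,33,-28] → .
    (5,5)@(11, 11): e=[15,27,0] → X  [on edge]
    (6,5)@(13, 11): e=[-7,21,28] → .
    (5,6)@(11, 13): e=[43,27,-28] → .
    (6,6)@(13, 13): e=[21,21,0] → X  [on edge]
    (7,7)@(15, 15): e=[27,15,0] → X  [on edge]
    (8,8)@(17, 17): e=[33,9,0] → X  [on edge]
    (9,9)@(19, 19): e=[39,3,0] → X  [on edge]
  covered (9 px):
    . . . . . . . . . .
    . . . . . . . . . .
    . . . . . . . . . .
    . . . X . . . . . .
    . . . . X . . . . .
    . . . . . X . . . .
    . . . . . . X . . .
    . . . . . . . X X .
    . . . . . . . . X X
    . . . . . . . . . X
    . . . . . . . . . .
T2:
  2·area = 70
  edge (4, 6)→(14, 1): d=(10,-5) top-left  bias=+0
  edge (14, 1)→(2, 14): d=(-12,13) right/bottom  bias=-1
  edge (2, 14)→(4, 6): d=(2,-8) top-left  bias=+0
    (5,1)@(11, 3): e=[5,15,50] → X
    (6,1)@(13, 3): e=[15,-11,66] → .
    (3,2)@(7, 5): e=[5,43,22] → X
    (4,2)@(9, 5): e=[15,17,38] → X
    (5,2)@(11, 5): e=[25,-9,54] → .
    (2,3)@(5, 7): e=[15,45,10] → X
    (4,3)@(9, 7): e=[35,-7,42] → .
    (2,4)@(5, 9): e=[35,21,14] → X
    (3,4)@(7, 9): e=[45,-5,30] → .
    (1,5)@(3, 11): e=[45,23,2] → X
    (2,5)@(5, 11): e=[55,-3,18] → .
    (1,6)@(3, 13): e=[65,-1,6] → .
  covered (7 px):
    . . . . . . . . . .
    . . . . . X . . . .
    . . . X X . . . . .
    . . X X . . . . . .
    . . X . . . . . . .
    . X . . . . . . . .
    . . . . . . . . . .
    . . . . . . . . . .
    . . . . . . . . . .
    . . . . . . . . . .
    . . . . . . . . . .
T3:
  2·area = 76
  edge (6, 18)→(2, 4): d=(-4,-14) top-left  bias=+0
  edge (2, 4)→(8, 6): d=(6,2) right/bottom  bias=-1
  edge (8, 6)→(6, 18): d=(-2,12) right/bottom  bias=-1
    (1,2)@(3, 5): e=[10,4,62] → X
    (2,2)@(5, 5): e=[38,0,38] → .  [on edge]
    (1,3)@(3, 7): e=[2,16,58] → X
    (2,3)@(5, 7): e=[30,12,34] → X
    (3,3)@(7, 7): e=[58,8,10] → X
    (4,3)@(9, 7): e=[86,4,-14] → .
    (5,3)@(11, 7): e=[114,0,-38] → .  [on edge]
    (1,4)@(3, 9): e=[-6,28,54] → .
    (2,4)@(5, 9): e=[22,24,30] → X
    (4,4)@(9, 9): e=[78,16,-18] → .
    (8,4)@(17, 9): e=[190,0,-114] → .  [on edge]
    (2,5)@(5, 11): e=[14,36,26] → X
  covered (9 px):
    . . . . . . . . . .
    . . . . . . . . . .
    . X . . . . . . . .
    . X X X . . . . . .
    . . X X . . . . . .
    . . X X . . . . . .
    . . X . . . . . . .
    . . . . . . . . . .
    . . . . . . . . . .
    . . . . . . . . . .
    . . . . . . . . . .

Result: "outside"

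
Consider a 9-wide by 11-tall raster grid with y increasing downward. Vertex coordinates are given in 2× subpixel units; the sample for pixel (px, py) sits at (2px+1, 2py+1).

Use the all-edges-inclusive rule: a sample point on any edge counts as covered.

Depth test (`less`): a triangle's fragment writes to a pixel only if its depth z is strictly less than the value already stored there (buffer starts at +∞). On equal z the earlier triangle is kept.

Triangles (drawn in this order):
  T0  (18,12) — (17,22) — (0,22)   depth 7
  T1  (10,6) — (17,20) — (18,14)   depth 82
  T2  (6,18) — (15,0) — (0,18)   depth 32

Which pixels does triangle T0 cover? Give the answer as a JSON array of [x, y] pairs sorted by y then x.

T0:
  2·area = 170
  edge (18, 12)→(17, 22): d=(-1,10) inclusive
  edge (17, 22)→(0, 22): d=(-17,0) inclusive
  edge (0, 22)→(18, 12): d=(18,-10) inclusive
    (8,6)@(17, 13): e=[9,153,8] → █
    (6,7)@(13, 15): e=[47,119,4] → █
    (7,7)@(15, 15): e=[27,119,24] → █
    (4,8)@(9, 17): e=[85,85,0] → █  [on edge]
    (5,8)@(11, 17): e=[65,85,20] → █
    (3,9)@(7, 19): e=[103,51,16] → █
    (1,10)@(3, 21): e=[141,17,12] → █
    (2,10)@(5, 21): e=[121,17,32] → █
  covered (23 px):
    · · · · · · · · ·
    · · · · · · · · ·
    · · · · · · · · ·
    · · · · · · · · ·
    · · · · · · · · ·
    · · · · · · · · ·
    · · · · · · · · █
    · · · · · · █ █ █
    · · · · █ █ █ █ █
    · · · █ █ █ █ █ █
    · █ █ █ █ █ █ █ █
T1:
  2·area = 56  (B↔C swapped to make it positive)
  edge (10, 6)→(18, 14): d=(8,8) inclusive
  edge (18, 14)→(17, 20): d=(-1,6) inclusive
  edge (17, 20)→(10, 6): d=(-7,-14) inclusive
    (2,0)@(5, 1): e=[0,91,-35] → ·  [on edge]
    (3,1)@(7, 3): e=[0,77,-21] → ·  [on edge]
    (4,2)@(9, 5): e=[0,63,-7] → ·  [on edge]
    (5,3)@(11, 7): e=[0,49,7] → █  [on edge]
    (6,3)@(13, 7): e=[-16,37,35] → ·
    (5,4)@(11, 9): e=[16,47,-7] → ·
    (6,4)@(13, 9): e=[0,35,21] → █  [on edge]
    (7,4)@(15, 9): e=[-16,23,49] → ·
    (6,5)@(13, 11): e=[16,33,7] → █
    (7,5)@(15, 11): e=[0,21,35] → █  [on edge]
    (8,5)@(17, 11): e=[-16,9,63] → ·
    (6,6)@(13, 13): e=[32,31,-7] → ·
    (8,6)@(17, 13): e=[0,7,49] → █  [on edge]
  covered (10 px):
    · · · · · · · · ·
    · · · · · · · · ·
    · · · · · · · · ·
    · · · · · █ · · ·
    · · · · · · █ · ·
    · · · · · · █ █ ·
    · · · · · · · █ █
    · · · · · · · █ █
    · · · · · · · · █
    · · · · · · · · █
    · · · · · · · · ·
T2:
  2·area = 108  (B↔C swapped to make it positive)
  edge (6, 18)→(0, 18): d=(-6,0) inclusive
  edge (0, 18)→(15, 0): d=(15,-18) inclusive
  edge (15, 0)→(6, 18): d=(-9,18) inclusive
    (6,1)@(13, 3): e=[90,9,9] → █
    (7,1)@(15, 3): e=[90,45,-27] → ·
    (5,2)@(11, 5): e=[78,3,27] → █
    (6,2)@(13, 5): e=[78,39,-9] → ·
    (5,3)@(11, 7): e=[66,33,9] → █
    (6,3)@(13, 7): e=[66,69,-27] → ·
    (4,4)@(9, 9): e=[54,27,27] → █
    (5,4)@(11, 9): e=[54,63,-9] → ·
    (3,5)@(7, 11): e=[42,21,45] → █
    (5,5)@(11, 11): e=[42,93,-27] → ·
    (2,6)@(5, 13): e=[30,15,63] → █
    (4,6)@(9, 13): e=[30,87,-9] → ·
  covered (14 px):
    · · · · · · · · ·
    · · · · · · █ · ·
    · · · · · █ · · ·
    · · · · · █ · · ·
    · · · · █ · · · ·
    · · · █ █ · · · ·
    · · █ █ · · · · ·
    · █ █ █ · · · · ·
    █ █ █ · · · · · ·
    · · · · · · · · ·
    · · · · · · · · ·

Answer: [[8,6],[6,7],[7,7],[8,7],[4,8],[5,8],[6,8],[7,8],[8,8],[3,9],[4,9],[5,9],[6,9],[7,9],[8,9],[1,10],[2,10],[3,10],[4,10],[5,10],[6,10],[7,10],[8,10]]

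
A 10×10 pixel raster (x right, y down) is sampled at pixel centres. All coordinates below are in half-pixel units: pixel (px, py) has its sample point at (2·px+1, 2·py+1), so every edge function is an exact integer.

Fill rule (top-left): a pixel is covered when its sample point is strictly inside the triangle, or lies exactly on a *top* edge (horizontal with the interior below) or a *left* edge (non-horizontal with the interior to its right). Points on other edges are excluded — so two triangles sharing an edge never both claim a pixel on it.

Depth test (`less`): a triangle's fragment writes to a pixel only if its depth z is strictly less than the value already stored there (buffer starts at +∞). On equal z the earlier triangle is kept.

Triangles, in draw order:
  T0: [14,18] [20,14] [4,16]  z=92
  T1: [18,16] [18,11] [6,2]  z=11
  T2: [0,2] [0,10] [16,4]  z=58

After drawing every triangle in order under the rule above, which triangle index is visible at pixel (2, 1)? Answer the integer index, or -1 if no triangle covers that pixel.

T0:
  2·area = 52  (B↔C swapped to make it positive)
  edge (14, 18)→(4, 16): d=(-10,-2) top-left  bias=+0
  edge (4, 16)→(20, 14): d=(16,-2) top-left  bias=+0
  edge (20, 14)→(14, 18): d=(-6,4) right/bottom  bias=-1
    (6,7)@(13, 15): e=[28,2,22] → #
    (7,7)@(15, 15): e=[32,6,14] → #
    (8,7)@(17, 15): e=[36,10,6] → #
    (9,7)@(19, 15): e=[40,14,-2] → ·
    (4,8)@(9, 17): e=[0,26,26] → #  [on edge]
    (5,8)@(11, 17): e=[4,30,18] → #
    (8,8)@(17, 17): e=[16,42,-6] → ·
    (4,9)@(9, 19): e=[-20,58,14] → ·
    (5,9)@(11, 19): e=[-16,62,6] → ·
    (6,9)@(13, 19): e=[-12,66,-2] → ·
    (7,9)@(15, 19): e=[-8,70,-10] → ·
    (9,9)@(19, 19): e=[0,78,-26] → ·  [on edge]
  covered (7 px):
    · · · · · · · · · ·
    · · · · · · · · · ·
    · · · · · · · · · ·
    · · · · · · · · · ·
    · · · · · · · · · ·
    · · · · · · · · · ·
    · · · · · · · · · ·
    · · · · · · # # # ·
    · · · · # # # # · ·
    · · · · · · · · · ·
T1:
  2·area = 60  (B↔C swapped to make it positive)
  edge (18, 16)→(6, 2): d=(-12,-14) top-left  bias=+0
  edge (6, 2)→(18, 11): d=(12,9) right/bottom  bias=-1
  edge (18, 11)→(18, 16): d=(0,5) right/bottom  bias=-1
    (3,1)@(7, 3): e=[2,3,55] → #
    (4,1)@(9, 3): e=[30,-15,45] → ·
    (3,2)@(7, 5): e=[-22,27,55] → ·
    (4,2)@(9, 5): e=[6,9,45] → #
    (5,2)@(11, 5): e=[34,-9,35] → ·
    (4,3)@(9, 7): e=[-18,33,45] → ·
    (5,3)@(11, 7): e=[10,15,35] → #
    (6,3)@(13, 7): e=[38,-3,25] → ·
    (5,4)@(11, 9): e=[-14,39,35] → ·
    (6,4)@(13, 9): e=[14,21,25] → #
    (7,4)@(15, 9): e=[42,3,15] → #
    (8,4)@(17, 9): e=[70,-15,5] → ·
  covered (8 px):
    · · · · · · · · · ·
    · · · # · · · · · ·
    · · · · # · · · · ·
    · · · · · # · · · ·
    · · · · · · # # · ·
    · · · · · · · # # ·
    · · · · · · · · # ·
    · · · · · · · · · ·
    · · · · · · · · · ·
    · · · · · · · · · ·
T2:
  2·area = 128  (B↔C swapped to make it positive)
  edge (0, 2)→(16, 4): d=(16,2) right/bottom  bias=-1
  edge (16, 4)→(0, 10): d=(-16,6) right/bottom  bias=-1
  edge (0, 10)→(0, 2): d=(0,-8) top-left  bias=+0
    (0,1)@(1, 3): e=[14,106,8] → #
    (1,1)@(3, 3): e=[10,94,24] → #
    (2,1)@(5, 3): e=[6,82,40] → #
    (3,1)@(7, 3): e=[2,70,56] → #
    (4,1)@(9, 3): e=[-2,58,72] → ·
    (0,2)@(1, 5): e=[46,74,8] → #
    (4,2)@(9, 5): e=[30,26,72] → #
    (5,2)@(11, 5): e=[26,14,88] → #
    (6,2)@(13, 5): e=[22,2,104] → #
    (7,2)@(15, 5): e=[18,-10,120] → ·
    (0,3)@(1, 7): e=[78,42,8] → #
    (4,3)@(9, 7): e=[62,-6,72] → ·
  covered (16 px):
    · · · · · · · · · ·
    # # # # · · · · · ·
    # # # # # # # · · ·
    # # # # · · · · · ·
    # · · · · · · · · ·
    · · · · · · · · · ·
    · · · · · · · · · ·
    · · · · · · · · · ·
    · · · · · · · · · ·
    · · · · · · · · · ·

Z-buffer (winner per pixel, '.' = empty):
  . . . . . . . . . .
  2 2 2 1 . . . . . .
  2 2 2 2 1 2 2 . . .
  2 2 2 2 . 1 . . . .
  2 . . . . . 1 1 . .
  . . . . . . . 1 1 .
  . . . . . . . . 1 .
  . . . . . . 0 0 0 .
  . . . . 0 0 0 0 . .
  . . . . . . . . . .

Final: 2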